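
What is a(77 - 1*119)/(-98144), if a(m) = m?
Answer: 21/49072 ≈ 0.00042794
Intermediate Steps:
a(77 - 1*119)/(-98144) = (77 - 1*119)/(-98144) = (77 - 119)*(-1/98144) = -42*(-1/98144) = 21/49072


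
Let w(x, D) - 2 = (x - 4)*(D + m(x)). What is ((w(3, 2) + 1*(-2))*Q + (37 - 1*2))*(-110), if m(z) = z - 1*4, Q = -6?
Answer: -4510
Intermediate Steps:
m(z) = -4 + z (m(z) = z - 4 = -4 + z)
w(x, D) = 2 + (-4 + x)*(-4 + D + x) (w(x, D) = 2 + (x - 4)*(D + (-4 + x)) = 2 + (-4 + x)*(-4 + D + x))
((w(3, 2) + 1*(-2))*Q + (37 - 1*2))*(-110) = (((18 + 3² - 8*3 - 4*2 + 2*3) + 1*(-2))*(-6) + (37 - 1*2))*(-110) = (((18 + 9 - 24 - 8 + 6) - 2)*(-6) + (37 - 2))*(-110) = ((1 - 2)*(-6) + 35)*(-110) = (-1*(-6) + 35)*(-110) = (6 + 35)*(-110) = 41*(-110) = -4510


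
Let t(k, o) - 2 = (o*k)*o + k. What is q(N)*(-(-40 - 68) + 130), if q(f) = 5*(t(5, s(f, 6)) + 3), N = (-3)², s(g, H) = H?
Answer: 226100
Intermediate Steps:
t(k, o) = 2 + k + k*o² (t(k, o) = 2 + ((o*k)*o + k) = 2 + ((k*o)*o + k) = 2 + (k*o² + k) = 2 + (k + k*o²) = 2 + k + k*o²)
N = 9
q(f) = 950 (q(f) = 5*((2 + 5 + 5*6²) + 3) = 5*((2 + 5 + 5*36) + 3) = 5*((2 + 5 + 180) + 3) = 5*(187 + 3) = 5*190 = 950)
q(N)*(-(-40 - 68) + 130) = 950*(-(-40 - 68) + 130) = 950*(-1*(-108) + 130) = 950*(108 + 130) = 950*238 = 226100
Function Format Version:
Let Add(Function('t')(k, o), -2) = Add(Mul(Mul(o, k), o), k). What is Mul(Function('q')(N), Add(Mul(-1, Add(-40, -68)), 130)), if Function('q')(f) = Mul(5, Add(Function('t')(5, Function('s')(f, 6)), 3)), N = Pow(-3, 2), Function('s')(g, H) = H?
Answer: 226100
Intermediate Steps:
Function('t')(k, o) = Add(2, k, Mul(k, Pow(o, 2))) (Function('t')(k, o) = Add(2, Add(Mul(Mul(o, k), o), k)) = Add(2, Add(Mul(Mul(k, o), o), k)) = Add(2, Add(Mul(k, Pow(o, 2)), k)) = Add(2, Add(k, Mul(k, Pow(o, 2)))) = Add(2, k, Mul(k, Pow(o, 2))))
N = 9
Function('q')(f) = 950 (Function('q')(f) = Mul(5, Add(Add(2, 5, Mul(5, Pow(6, 2))), 3)) = Mul(5, Add(Add(2, 5, Mul(5, 36)), 3)) = Mul(5, Add(Add(2, 5, 180), 3)) = Mul(5, Add(187, 3)) = Mul(5, 190) = 950)
Mul(Function('q')(N), Add(Mul(-1, Add(-40, -68)), 130)) = Mul(950, Add(Mul(-1, Add(-40, -68)), 130)) = Mul(950, Add(Mul(-1, -108), 130)) = Mul(950, Add(108, 130)) = Mul(950, 238) = 226100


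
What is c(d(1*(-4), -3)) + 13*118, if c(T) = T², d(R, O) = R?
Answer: 1550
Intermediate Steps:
c(d(1*(-4), -3)) + 13*118 = (1*(-4))² + 13*118 = (-4)² + 1534 = 16 + 1534 = 1550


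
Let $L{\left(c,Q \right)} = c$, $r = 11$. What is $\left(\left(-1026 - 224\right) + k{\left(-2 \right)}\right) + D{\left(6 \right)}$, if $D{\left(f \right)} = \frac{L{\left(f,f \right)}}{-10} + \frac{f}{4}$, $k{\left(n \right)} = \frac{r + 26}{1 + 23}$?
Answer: $- \frac{149707}{120} \approx -1247.6$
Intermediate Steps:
$k{\left(n \right)} = \frac{37}{24}$ ($k{\left(n \right)} = \frac{11 + 26}{1 + 23} = \frac{37}{24}$)
$D{\left(f \right)} = \frac{3 f}{20}$ ($D{\left(f \right)} = \frac{f}{-10} + \frac{f}{4} = f \left(- \frac{1}{10}\right) + f \frac{1}{4} = - \frac{f}{10} + \frac{f}{4} = \frac{3 f}{20}$)
$\left(\left(-1026 - 224\right) + k{\left(-2 \right)}\right) + D{\left(6 \right)} = \left(\left(-1026 - 224\right) + \frac{37}{24}\right) + \frac{3}{20} \cdot 6 = \left(\left(-1026 - 224\right) + \frac{37}{24}\right) + \frac{9}{10} = \left(-1250 + \frac{37}{24}\right) + \frac{9}{10} = - \frac{29963}{24} + \frac{9}{10} = - \frac{149707}{120}$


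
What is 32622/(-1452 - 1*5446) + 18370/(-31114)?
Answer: -285429292/53656093 ≈ -5.3196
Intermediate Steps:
32622/(-1452 - 1*5446) + 18370/(-31114) = 32622/(-1452 - 5446) + 18370*(-1/31114) = 32622/(-6898) - 9185/15557 = 32622*(-1/6898) - 9185/15557 = -16311/3449 - 9185/15557 = -285429292/53656093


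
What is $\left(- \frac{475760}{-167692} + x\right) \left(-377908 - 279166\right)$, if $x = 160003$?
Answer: $- \frac{4407602920241466}{41923} \approx -1.0514 \cdot 10^{11}$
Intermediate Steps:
$\left(- \frac{475760}{-167692} + x\right) \left(-377908 - 279166\right) = \left(- \frac{475760}{-167692} + 160003\right) \left(-377908 - 279166\right) = \left(\left(-475760\right) \left(- \frac{1}{167692}\right) + 160003\right) \left(-657074\right) = \left(\frac{118940}{41923} + 160003\right) \left(-657074\right) = \frac{6707924709}{41923} \left(-657074\right) = - \frac{4407602920241466}{41923}$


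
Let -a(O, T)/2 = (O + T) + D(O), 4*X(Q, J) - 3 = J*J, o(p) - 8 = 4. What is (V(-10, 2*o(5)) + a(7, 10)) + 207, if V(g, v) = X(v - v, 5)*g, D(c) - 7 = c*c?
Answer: -9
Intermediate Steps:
o(p) = 12 (o(p) = 8 + 4 = 12)
D(c) = 7 + c² (D(c) = 7 + c*c = 7 + c²)
X(Q, J) = ¾ + J²/4 (X(Q, J) = ¾ + (J*J)/4 = ¾ + J²/4)
a(O, T) = -14 - 2*O - 2*T - 2*O² (a(O, T) = -2*((O + T) + (7 + O²)) = -2*(7 + O + T + O²) = -14 - 2*O - 2*T - 2*O²)
V(g, v) = 7*g (V(g, v) = (¾ + (¼)*5²)*g = (¾ + (¼)*25)*g = (¾ + 25/4)*g = 7*g)
(V(-10, 2*o(5)) + a(7, 10)) + 207 = (7*(-10) + (-14 - 2*7 - 2*10 - 2*7²)) + 207 = (-70 + (-14 - 14 - 20 - 2*49)) + 207 = (-70 + (-14 - 14 - 20 - 98)) + 207 = (-70 - 146) + 207 = -216 + 207 = -9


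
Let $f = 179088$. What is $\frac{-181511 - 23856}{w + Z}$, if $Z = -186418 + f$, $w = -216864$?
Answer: $\frac{205367}{224194} \approx 0.91602$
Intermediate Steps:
$Z = -7330$ ($Z = -186418 + 179088 = -7330$)
$\frac{-181511 - 23856}{w + Z} = \frac{-181511 - 23856}{-216864 - 7330} = - \frac{205367}{-224194} = \left(-205367\right) \left(- \frac{1}{224194}\right) = \frac{205367}{224194}$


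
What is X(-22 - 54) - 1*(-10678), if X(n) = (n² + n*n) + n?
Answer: 22154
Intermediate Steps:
X(n) = n + 2*n² (X(n) = (n² + n²) + n = 2*n² + n = n + 2*n²)
X(-22 - 54) - 1*(-10678) = (-22 - 54)*(1 + 2*(-22 - 54)) - 1*(-10678) = -76*(1 + 2*(-76)) + 10678 = -76*(1 - 152) + 10678 = -76*(-151) + 10678 = 11476 + 10678 = 22154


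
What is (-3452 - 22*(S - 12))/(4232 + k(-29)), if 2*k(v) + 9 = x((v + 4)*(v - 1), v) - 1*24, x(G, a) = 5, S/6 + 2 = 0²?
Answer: -1462/2109 ≈ -0.69322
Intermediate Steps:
S = -12 (S = -12 + 6*0² = -12 + 6*0 = -12 + 0 = -12)
k(v) = -14 (k(v) = -9/2 + (5 - 1*24)/2 = -9/2 + (5 - 24)/2 = -9/2 + (½)*(-19) = -9/2 - 19/2 = -14)
(-3452 - 22*(S - 12))/(4232 + k(-29)) = (-3452 - 22*(-12 - 12))/(4232 - 14) = (-3452 - 22*(-24))/4218 = (-3452 + 528)*(1/4218) = -2924*1/4218 = -1462/2109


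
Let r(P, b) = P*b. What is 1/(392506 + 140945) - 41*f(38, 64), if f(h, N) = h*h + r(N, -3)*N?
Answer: 237174448405/533451 ≈ 4.4460e+5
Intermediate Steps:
f(h, N) = h**2 - 3*N**2 (f(h, N) = h*h + (N*(-3))*N = h**2 + (-3*N)*N = h**2 - 3*N**2)
1/(392506 + 140945) - 41*f(38, 64) = 1/(392506 + 140945) - 41*(38**2 - 3*64**2) = 1/533451 - 41*(1444 - 3*4096) = 1/533451 - 41*(1444 - 12288) = 1/533451 - 41*(-10844) = 1/533451 - 1*(-444604) = 1/533451 + 444604 = 237174448405/533451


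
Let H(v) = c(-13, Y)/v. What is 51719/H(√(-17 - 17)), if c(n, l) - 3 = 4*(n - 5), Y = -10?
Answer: -51719*I*√34/69 ≈ -4370.6*I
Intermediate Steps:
c(n, l) = -17 + 4*n (c(n, l) = 3 + 4*(n - 5) = 3 + 4*(-5 + n) = 3 + (-20 + 4*n) = -17 + 4*n)
H(v) = -69/v (H(v) = (-17 + 4*(-13))/v = (-17 - 52)/v = -69/v)
51719/H(√(-17 - 17)) = 51719/((-69/√(-17 - 17))) = 51719/((-69*(-I*√34/34))) = 51719/((-(-69)*I*√34/34)) = 51719/((69*I*√34/34)) = 51719*(-I*√34/69) = -51719*I*√34/69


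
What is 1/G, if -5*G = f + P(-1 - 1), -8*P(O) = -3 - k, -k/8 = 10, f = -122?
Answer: 40/1053 ≈ 0.037987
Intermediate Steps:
k = -80 (k = -8*10 = -80)
P(O) = -77/8 (P(O) = -(-3 - 1*(-80))/8 = -(-3 + 80)/8 = -⅛*77 = -77/8)
G = 1053/40 (G = -(-122 - 77/8)/5 = -⅕*(-1053/8) = 1053/40 ≈ 26.325)
1/G = 1/(1053/40) = 40/1053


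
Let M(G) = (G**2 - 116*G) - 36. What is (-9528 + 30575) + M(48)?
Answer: 17747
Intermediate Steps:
M(G) = -36 + G**2 - 116*G
(-9528 + 30575) + M(48) = (-9528 + 30575) + (-36 + 48**2 - 116*48) = 21047 + (-36 + 2304 - 5568) = 21047 - 3300 = 17747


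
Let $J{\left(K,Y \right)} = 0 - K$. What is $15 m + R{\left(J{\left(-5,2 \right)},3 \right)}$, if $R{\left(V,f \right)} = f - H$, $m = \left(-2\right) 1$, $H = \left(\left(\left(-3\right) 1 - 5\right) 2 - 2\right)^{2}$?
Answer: $-351$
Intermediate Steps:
$J{\left(K,Y \right)} = - K$
$H = 324$ ($H = \left(\left(-3 - 5\right) 2 - 2\right)^{2} = \left(\left(-8\right) 2 - 2\right)^{2} = \left(-16 - 2\right)^{2} = \left(-18\right)^{2} = 324$)
$m = -2$
$R{\left(V,f \right)} = -324 + f$ ($R{\left(V,f \right)} = f - 324 = -324 + f$)
$15 m + R{\left(J{\left(-5,2 \right)},3 \right)} = 15 \left(-2\right) + \left(-324 + 3\right) = -30 - 321 = -351$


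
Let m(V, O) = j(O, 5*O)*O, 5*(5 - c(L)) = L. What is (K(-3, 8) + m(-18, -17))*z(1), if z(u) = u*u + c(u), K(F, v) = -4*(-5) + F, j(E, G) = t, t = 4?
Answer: -1479/5 ≈ -295.80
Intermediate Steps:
c(L) = 5 - L/5
j(E, G) = 4
K(F, v) = 20 + F
z(u) = 5 + u² - u/5 (z(u) = u*u + (5 - u/5) = u² + (5 - u/5) = 5 + u² - u/5)
m(V, O) = 4*O
(K(-3, 8) + m(-18, -17))*z(1) = ((20 - 3) + 4*(-17))*(5 + 1² - ⅕*1) = (17 - 68)*(5 + 1 - ⅕) = -51*29/5 = -1479/5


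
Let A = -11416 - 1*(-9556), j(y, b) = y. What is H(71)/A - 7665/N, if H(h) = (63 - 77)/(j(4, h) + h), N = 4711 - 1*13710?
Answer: 534696743/627680250 ≈ 0.85186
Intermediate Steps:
N = -8999 (N = 4711 - 13710 = -8999)
A = -1860 (A = -11416 + 9556 = -1860)
H(h) = -14/(4 + h) (H(h) = (63 - 77)/(4 + h) = -14/(4 + h))
H(71)/A - 7665/N = -14/(4 + 71)/(-1860) - 7665/(-8999) = -14/75*(-1/1860) - 7665*(-1/8999) = -14*1/75*(-1/1860) + 7665/8999 = -14/75*(-1/1860) + 7665/8999 = 7/69750 + 7665/8999 = 534696743/627680250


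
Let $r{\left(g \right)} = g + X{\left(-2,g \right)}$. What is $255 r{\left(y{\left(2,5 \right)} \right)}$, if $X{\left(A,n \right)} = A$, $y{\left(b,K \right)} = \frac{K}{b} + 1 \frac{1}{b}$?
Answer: $255$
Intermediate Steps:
$y{\left(b,K \right)} = \frac{1}{b} + \frac{K}{b}$ ($y{\left(b,K \right)} = \frac{K}{b} + \frac{1}{b} = \frac{1}{b} + \frac{K}{b}$)
$r{\left(g \right)} = -2 + g$ ($r{\left(g \right)} = g - 2 = -2 + g$)
$255 r{\left(y{\left(2,5 \right)} \right)} = 255 \left(-2 + \frac{1 + 5}{2}\right) = 255 \left(-2 + \frac{1}{2} \cdot 6\right) = 255 \left(-2 + 3\right) = 255 \cdot 1 = 255$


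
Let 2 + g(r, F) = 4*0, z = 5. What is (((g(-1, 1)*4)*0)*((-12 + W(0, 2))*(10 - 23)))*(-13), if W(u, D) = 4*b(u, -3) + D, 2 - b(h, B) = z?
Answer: 0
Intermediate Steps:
b(h, B) = -3 (b(h, B) = 2 - 1*5 = 2 - 5 = -3)
g(r, F) = -2 (g(r, F) = -2 + 4*0 = -2 + 0 = -2)
W(u, D) = -12 + D (W(u, D) = 4*(-3) + D = -12 + D)
(((g(-1, 1)*4)*0)*((-12 + W(0, 2))*(10 - 23)))*(-13) = ((-2*4*0)*((-12 + (-12 + 2))*(10 - 23)))*(-13) = ((-8*0)*((-12 - 10)*(-13)))*(-13) = (0*(-22*(-13)))*(-13) = (0*286)*(-13) = 0*(-13) = 0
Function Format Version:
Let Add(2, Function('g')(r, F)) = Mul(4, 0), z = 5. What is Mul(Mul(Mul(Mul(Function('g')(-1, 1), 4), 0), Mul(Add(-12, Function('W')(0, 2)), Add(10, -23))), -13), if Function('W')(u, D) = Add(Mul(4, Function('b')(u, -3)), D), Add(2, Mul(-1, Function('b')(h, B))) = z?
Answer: 0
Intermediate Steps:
Function('b')(h, B) = -3 (Function('b')(h, B) = Add(2, Mul(-1, 5)) = Add(2, -5) = -3)
Function('g')(r, F) = -2 (Function('g')(r, F) = Add(-2, Mul(4, 0)) = Add(-2, 0) = -2)
Function('W')(u, D) = Add(-12, D) (Function('W')(u, D) = Add(Mul(4, -3), D) = Add(-12, D))
Mul(Mul(Mul(Mul(Function('g')(-1, 1), 4), 0), Mul(Add(-12, Function('W')(0, 2)), Add(10, -23))), -13) = Mul(Mul(Mul(Mul(-2, 4), 0), Mul(Add(-12, Add(-12, 2)), Add(10, -23))), -13) = Mul(Mul(Mul(-8, 0), Mul(Add(-12, -10), -13)), -13) = Mul(Mul(0, Mul(-22, -13)), -13) = Mul(Mul(0, 286), -13) = Mul(0, -13) = 0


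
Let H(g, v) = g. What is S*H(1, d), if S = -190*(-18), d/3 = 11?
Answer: 3420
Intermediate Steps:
d = 33 (d = 3*11 = 33)
S = 3420
S*H(1, d) = 3420*1 = 3420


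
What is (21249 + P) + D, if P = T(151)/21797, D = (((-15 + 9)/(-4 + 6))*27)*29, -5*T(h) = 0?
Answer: 18900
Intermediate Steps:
T(h) = 0 (T(h) = -1/5*0 = 0)
D = -2349 (D = (-6/2*27)*29 = (-6*1/2*27)*29 = -3*27*29 = -81*29 = -2349)
P = 0 (P = 0/21797 = 0*(1/21797) = 0)
(21249 + P) + D = (21249 + 0) - 2349 = 21249 - 2349 = 18900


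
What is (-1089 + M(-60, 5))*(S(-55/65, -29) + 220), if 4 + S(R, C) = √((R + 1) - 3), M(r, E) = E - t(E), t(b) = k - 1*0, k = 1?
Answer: -234360 - 1085*I*√481/13 ≈ -2.3436e+5 - 1830.5*I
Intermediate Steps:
t(b) = 1 (t(b) = 1 - 1*0 = 1 + 0 = 1)
M(r, E) = -1 + E (M(r, E) = E - 1*1 = E - 1 = -1 + E)
S(R, C) = -4 + √(-2 + R) (S(R, C) = -4 + √((R + 1) - 3) = -4 + √((1 + R) - 3) = -4 + √(-2 + R))
(-1089 + M(-60, 5))*(S(-55/65, -29) + 220) = (-1089 + (-1 + 5))*((-4 + √(-2 - 55/65)) + 220) = (-1089 + 4)*((-4 + √(-2 - 55*1/65)) + 220) = -1085*((-4 + √(-2 - 11/13)) + 220) = -1085*((-4 + √(-37/13)) + 220) = -1085*((-4 + I*√481/13) + 220) = -1085*(216 + I*√481/13) = -234360 - 1085*I*√481/13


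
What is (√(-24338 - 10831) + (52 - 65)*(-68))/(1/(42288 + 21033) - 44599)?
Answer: -27987882/1412026639 - 63321*I*√35169/2824053278 ≈ -0.019821 - 0.0042049*I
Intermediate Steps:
(√(-24338 - 10831) + (52 - 65)*(-68))/(1/(42288 + 21033) - 44599) = (√(-35169) - 13*(-68))/(1/63321 - 44599) = (I*√35169 + 884)/(1/63321 - 44599) = (884 + I*√35169)/(-2824053278/63321) = (884 + I*√35169)*(-63321/2824053278) = -27987882/1412026639 - 63321*I*√35169/2824053278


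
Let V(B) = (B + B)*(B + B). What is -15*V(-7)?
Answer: -2940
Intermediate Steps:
V(B) = 4*B² (V(B) = (2*B)*(2*B) = 4*B²)
-15*V(-7) = -60*(-7)² = -60*49 = -15*196 = -2940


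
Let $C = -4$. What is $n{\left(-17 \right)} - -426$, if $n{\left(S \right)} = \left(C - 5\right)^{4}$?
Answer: $6987$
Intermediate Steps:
$n{\left(S \right)} = 6561$ ($n{\left(S \right)} = \left(-4 - 5\right)^{4} = \left(-9\right)^{4} = 6561$)
$n{\left(-17 \right)} - -426 = 6561 - -426 = 6561 + 426 = 6987$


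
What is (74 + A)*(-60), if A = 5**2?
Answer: -5940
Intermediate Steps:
A = 25
(74 + A)*(-60) = (74 + 25)*(-60) = 99*(-60) = -5940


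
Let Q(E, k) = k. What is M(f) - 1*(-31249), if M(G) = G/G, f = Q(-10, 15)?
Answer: 31250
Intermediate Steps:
f = 15
M(G) = 1
M(f) - 1*(-31249) = 1 - 1*(-31249) = 1 + 31249 = 31250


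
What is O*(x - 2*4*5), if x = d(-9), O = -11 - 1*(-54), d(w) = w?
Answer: -2107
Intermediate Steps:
O = 43 (O = -11 + 54 = 43)
x = -9
O*(x - 2*4*5) = 43*(-9 - 2*4*5) = 43*(-9 - 8*5) = 43*(-9 - 40) = 43*(-49) = -2107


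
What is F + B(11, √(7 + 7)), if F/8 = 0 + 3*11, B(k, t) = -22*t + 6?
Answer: 270 - 22*√14 ≈ 187.68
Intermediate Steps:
B(k, t) = 6 - 22*t
F = 264 (F = 8*(0 + 3*11) = 8*(0 + 33) = 8*33 = 264)
F + B(11, √(7 + 7)) = 264 + (6 - 22*√(7 + 7)) = 264 + (6 - 22*√14) = 270 - 22*√14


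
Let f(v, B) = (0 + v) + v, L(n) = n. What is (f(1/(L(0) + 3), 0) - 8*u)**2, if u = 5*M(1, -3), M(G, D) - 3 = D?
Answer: 4/9 ≈ 0.44444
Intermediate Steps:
M(G, D) = 3 + D
f(v, B) = 2*v (f(v, B) = v + v = 2*v)
u = 0 (u = 5*(3 - 3) = 5*0 = 0)
(f(1/(L(0) + 3), 0) - 8*u)**2 = (2/(0 + 3) - 8*0)**2 = (2/3 + 0)**2 = (2/3)**2 = 4/9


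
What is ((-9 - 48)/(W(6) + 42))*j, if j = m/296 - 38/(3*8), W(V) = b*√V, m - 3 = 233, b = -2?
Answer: 46417/42920 + 6631*√6/128760 ≈ 1.2076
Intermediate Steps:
m = 236 (m = 3 + 233 = 236)
W(V) = -2*√V
j = -349/444 (j = 236/296 - 38/(3*8) = 236*(1/296) - 38/24 = 59/74 - 38*1/24 = 59/74 - 19/12 = -349/444 ≈ -0.78604)
((-9 - 48)/(W(6) + 42))*j = ((-9 - 48)/(-2*√6 + 42))*(-349/444) = -57/(42 - 2*√6)*(-349/444) = 6631/(148*(42 - 2*√6))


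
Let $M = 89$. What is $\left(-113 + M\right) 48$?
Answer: $-1152$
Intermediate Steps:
$\left(-113 + M\right) 48 = \left(-113 + 89\right) 48 = \left(-24\right) 48 = -1152$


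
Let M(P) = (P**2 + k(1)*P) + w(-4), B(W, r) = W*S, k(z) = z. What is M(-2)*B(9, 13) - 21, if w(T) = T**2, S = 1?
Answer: 141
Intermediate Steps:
B(W, r) = W (B(W, r) = W*1 = W)
M(P) = 16 + P + P**2 (M(P) = (P**2 + 1*P) + (-4)**2 = (P**2 + P) + 16 = (P + P**2) + 16 = 16 + P + P**2)
M(-2)*B(9, 13) - 21 = (16 - 2 + (-2)**2)*9 - 21 = (16 - 2 + 4)*9 - 21 = 18*9 - 21 = 162 - 21 = 141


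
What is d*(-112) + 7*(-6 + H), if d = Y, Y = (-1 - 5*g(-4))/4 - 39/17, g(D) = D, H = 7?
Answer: -4557/17 ≈ -268.06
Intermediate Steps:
Y = 167/68 (Y = (-1 - 5*(-4))/4 - 39/17 = (-1 + 20)*(¼) - 39*1/17 = 19*(¼) - 39/17 = 19/4 - 39/17 = 167/68 ≈ 2.4559)
d = 167/68 ≈ 2.4559
d*(-112) + 7*(-6 + H) = (167/68)*(-112) + 7*(-6 + 7) = -4676/17 + 7*1 = -4676/17 + 7 = -4557/17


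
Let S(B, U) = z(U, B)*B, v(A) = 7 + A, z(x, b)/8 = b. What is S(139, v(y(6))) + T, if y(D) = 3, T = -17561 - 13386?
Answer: 123621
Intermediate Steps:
z(x, b) = 8*b
T = -30947
S(B, U) = 8*B² (S(B, U) = (8*B)*B = 8*B²)
S(139, v(y(6))) + T = 8*139² - 30947 = 8*19321 - 30947 = 154568 - 30947 = 123621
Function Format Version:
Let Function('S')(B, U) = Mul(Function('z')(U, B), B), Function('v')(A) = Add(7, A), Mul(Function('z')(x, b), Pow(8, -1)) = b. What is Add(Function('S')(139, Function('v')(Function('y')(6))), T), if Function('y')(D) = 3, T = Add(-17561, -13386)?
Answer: 123621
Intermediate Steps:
Function('z')(x, b) = Mul(8, b)
T = -30947
Function('S')(B, U) = Mul(8, Pow(B, 2)) (Function('S')(B, U) = Mul(Mul(8, B), B) = Mul(8, Pow(B, 2)))
Add(Function('S')(139, Function('v')(Function('y')(6))), T) = Add(Mul(8, Pow(139, 2)), -30947) = Add(Mul(8, 19321), -30947) = Add(154568, -30947) = 123621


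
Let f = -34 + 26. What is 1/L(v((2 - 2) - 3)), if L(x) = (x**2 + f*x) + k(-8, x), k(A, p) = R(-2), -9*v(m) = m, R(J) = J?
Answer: -9/41 ≈ -0.21951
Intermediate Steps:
f = -8
v(m) = -m/9
k(A, p) = -2
L(x) = -2 + x**2 - 8*x (L(x) = (x**2 - 8*x) - 2 = -2 + x**2 - 8*x)
1/L(v((2 - 2) - 3)) = 1/(-2 + (-((2 - 2) - 3)/9)**2 - (-8)*((2 - 2) - 3)/9) = 1/(-2 + (-(0 - 3)/9)**2 - (-8)*(0 - 3)/9) = 1/(-2 + (-1/9*(-3))**2 - (-8)*(-3)/9) = 1/(-2 + (1/3)**2 - 8*1/3) = 1/(-2 + 1/9 - 8/3) = 1/(-41/9) = -9/41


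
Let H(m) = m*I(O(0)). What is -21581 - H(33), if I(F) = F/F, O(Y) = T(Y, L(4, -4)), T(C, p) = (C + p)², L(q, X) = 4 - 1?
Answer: -21614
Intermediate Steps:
L(q, X) = 3
O(Y) = (3 + Y)² (O(Y) = (Y + 3)² = (3 + Y)²)
I(F) = 1
H(m) = m (H(m) = m*1 = m)
-21581 - H(33) = -21581 - 1*33 = -21581 - 33 = -21614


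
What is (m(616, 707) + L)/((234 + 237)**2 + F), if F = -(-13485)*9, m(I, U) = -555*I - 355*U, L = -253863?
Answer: -423364/171603 ≈ -2.4671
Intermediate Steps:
F = 121365 (F = -1*(-121365) = 121365)
(m(616, 707) + L)/((234 + 237)**2 + F) = ((-555*616 - 355*707) - 253863)/((234 + 237)**2 + 121365) = ((-341880 - 250985) - 253863)/(471**2 + 121365) = (-592865 - 253863)/(221841 + 121365) = -846728/343206 = -846728*1/343206 = -423364/171603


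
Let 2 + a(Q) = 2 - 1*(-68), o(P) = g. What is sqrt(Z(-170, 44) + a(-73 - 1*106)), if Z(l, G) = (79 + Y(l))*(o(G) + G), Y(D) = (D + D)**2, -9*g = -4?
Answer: 2*sqrt(11568053)/3 ≈ 2267.5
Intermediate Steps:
g = 4/9 (g = -1/9*(-4) = 4/9 ≈ 0.44444)
Y(D) = 4*D**2 (Y(D) = (2*D)**2 = 4*D**2)
o(P) = 4/9
a(Q) = 68 (a(Q) = -2 + (2 - 1*(-68)) = -2 + (2 + 68) = -2 + 70 = 68)
Z(l, G) = (79 + 4*l**2)*(4/9 + G)
sqrt(Z(-170, 44) + a(-73 - 1*106)) = sqrt((316/9 + 79*44 + (16/9)*(-170)**2 + 4*44*(-170)**2) + 68) = sqrt((316/9 + 3476 + (16/9)*28900 + 4*44*28900) + 68) = sqrt((316/9 + 3476 + 462400/9 + 5086400) + 68) = sqrt(46271600/9 + 68) = sqrt(46272212/9) = 2*sqrt(11568053)/3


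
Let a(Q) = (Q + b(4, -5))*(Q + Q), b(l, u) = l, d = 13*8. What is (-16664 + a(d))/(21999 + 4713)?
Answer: 725/3339 ≈ 0.21713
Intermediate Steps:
d = 104
a(Q) = 2*Q*(4 + Q) (a(Q) = (Q + 4)*(Q + Q) = (4 + Q)*(2*Q) = 2*Q*(4 + Q))
(-16664 + a(d))/(21999 + 4713) = (-16664 + 2*104*(4 + 104))/(21999 + 4713) = (-16664 + 2*104*108)/26712 = (-16664 + 22464)*(1/26712) = 5800*(1/26712) = 725/3339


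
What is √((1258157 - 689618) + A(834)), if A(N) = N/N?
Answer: 2*√142135 ≈ 754.02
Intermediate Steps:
A(N) = 1
√((1258157 - 689618) + A(834)) = √((1258157 - 689618) + 1) = √(568539 + 1) = √568540 = 2*√142135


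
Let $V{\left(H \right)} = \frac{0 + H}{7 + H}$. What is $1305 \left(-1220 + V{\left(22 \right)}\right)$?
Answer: $-1591110$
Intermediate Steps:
$V{\left(H \right)} = \frac{H}{7 + H}$
$1305 \left(-1220 + V{\left(22 \right)}\right) = 1305 \left(-1220 + \frac{22}{7 + 22}\right) = 1305 \left(-1220 + \frac{22}{29}\right) = 1305 \left(- \frac{35358}{29}\right) = -1591110$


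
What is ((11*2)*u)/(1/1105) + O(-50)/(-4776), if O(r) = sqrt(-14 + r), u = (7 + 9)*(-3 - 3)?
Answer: -2333760 - I/597 ≈ -2.3338e+6 - 0.001675*I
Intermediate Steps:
u = -96 (u = 16*(-6) = -96)
((11*2)*u)/(1/1105) + O(-50)/(-4776) = ((11*2)*(-96))/(1/1105) + sqrt(-14 - 50)/(-4776) = (22*(-96))/(1/1105) + sqrt(-64)*(-1/4776) = -2112*1105 + (8*I)*(-1/4776) = -2333760 - I/597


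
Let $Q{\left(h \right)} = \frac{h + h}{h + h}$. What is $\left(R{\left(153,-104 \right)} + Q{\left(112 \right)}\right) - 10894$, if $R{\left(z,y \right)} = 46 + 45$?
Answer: $-10802$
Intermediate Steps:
$R{\left(z,y \right)} = 91$
$Q{\left(h \right)} = 1$ ($Q{\left(h \right)} = \frac{2 h}{2 h} = 2 h \frac{1}{2 h} = 1$)
$\left(R{\left(153,-104 \right)} + Q{\left(112 \right)}\right) - 10894 = \left(91 + 1\right) - 10894 = 92 - 10894 = -10802$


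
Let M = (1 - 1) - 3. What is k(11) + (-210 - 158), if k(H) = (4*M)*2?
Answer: -392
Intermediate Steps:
M = -3 (M = 0 - 3 = -3)
k(H) = -24 (k(H) = (4*(-3))*2 = -12*2 = -24)
k(11) + (-210 - 158) = -24 + (-210 - 158) = -24 - 368 = -392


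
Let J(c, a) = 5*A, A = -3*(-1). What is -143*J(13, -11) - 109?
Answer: -2254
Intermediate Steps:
A = 3
J(c, a) = 15 (J(c, a) = 5*3 = 15)
-143*J(13, -11) - 109 = -143*15 - 109 = -2145 - 109 = -2254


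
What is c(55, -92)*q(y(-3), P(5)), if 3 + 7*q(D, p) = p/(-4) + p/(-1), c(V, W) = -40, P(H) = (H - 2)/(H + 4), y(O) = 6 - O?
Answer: 410/21 ≈ 19.524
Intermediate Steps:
P(H) = (-2 + H)/(4 + H)
q(D, p) = -3/7 - 5*p/28 (q(D, p) = -3/7 + (p/(-4) + p/(-1))/7 = -3/7 + (p*(-1/4) + p*(-1))/7 = -3/7 + (-p/4 - p)/7 = -3/7 + (-5*p/4)/7 = -3/7 - 5*p/28)
c(55, -92)*q(y(-3), P(5)) = -40*(-3/7 - 5*(-2 + 5)/(28*(4 + 5))) = -40*(-3/7 - 5*3/(28*9)) = -40*(-3/7 - 5*3/252) = -40*(-3/7 - 5/28*1/3) = -40*(-3/7 - 5/84) = -40*(-41/84) = 410/21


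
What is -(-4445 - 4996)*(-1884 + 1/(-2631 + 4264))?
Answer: -29045906811/1633 ≈ -1.7787e+7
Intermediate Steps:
-(-4445 - 4996)*(-1884 + 1/(-2631 + 4264)) = -(-9441)*(-1884 + 1/1633) = -(-9441)*(-3076571)/1633 = -1*29045906811/1633 = -29045906811/1633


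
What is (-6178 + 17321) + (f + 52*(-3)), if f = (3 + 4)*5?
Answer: 11022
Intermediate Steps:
f = 35 (f = 7*5 = 35)
(-6178 + 17321) + (f + 52*(-3)) = (-6178 + 17321) + (35 + 52*(-3)) = 11143 + (35 - 156) = 11143 - 121 = 11022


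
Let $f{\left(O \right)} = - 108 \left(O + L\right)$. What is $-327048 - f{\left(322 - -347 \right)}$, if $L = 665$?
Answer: $-182976$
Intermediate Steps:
$f{\left(O \right)} = -71820 - 108 O$ ($f{\left(O \right)} = - 108 \left(O + 665\right) = - 108 \left(665 + O\right) = -71820 - 108 O$)
$-327048 - f{\left(322 - -347 \right)} = -327048 - \left(-71820 - 108 \left(322 - -347\right)\right) = -327048 - \left(-71820 - 108 \left(322 + 347\right)\right) = -327048 - \left(-71820 - 72252\right) = -327048 - -144072 = -327048 + 144072 = -182976$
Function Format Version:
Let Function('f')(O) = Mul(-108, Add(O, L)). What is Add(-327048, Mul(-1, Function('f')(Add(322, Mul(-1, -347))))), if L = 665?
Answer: -182976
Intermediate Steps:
Function('f')(O) = Add(-71820, Mul(-108, O)) (Function('f')(O) = Mul(-108, Add(O, 665)) = Mul(-108, Add(665, O)) = Add(-71820, Mul(-108, O)))
Add(-327048, Mul(-1, Function('f')(Add(322, Mul(-1, -347))))) = Add(-327048, Mul(-1, Add(-71820, Mul(-108, Add(322, Mul(-1, -347)))))) = Add(-327048, Mul(-1, Add(-71820, Mul(-108, Add(322, 347))))) = Add(-327048, Mul(-1, Add(-71820, Mul(-108, 669)))) = Add(-327048, Mul(-1, Add(-71820, -72252))) = Add(-327048, Mul(-1, -144072)) = Add(-327048, 144072) = -182976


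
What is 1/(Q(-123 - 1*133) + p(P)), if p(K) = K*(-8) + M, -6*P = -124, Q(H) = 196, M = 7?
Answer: 3/113 ≈ 0.026549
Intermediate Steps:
P = 62/3 (P = -1/6*(-124) = 62/3 ≈ 20.667)
p(K) = 7 - 8*K (p(K) = K*(-8) + 7 = -8*K + 7 = 7 - 8*K)
1/(Q(-123 - 1*133) + p(P)) = 1/(196 + (7 - 8*62/3)) = 1/(196 + (7 - 496/3)) = 1/(196 - 475/3) = 1/(113/3) = 3/113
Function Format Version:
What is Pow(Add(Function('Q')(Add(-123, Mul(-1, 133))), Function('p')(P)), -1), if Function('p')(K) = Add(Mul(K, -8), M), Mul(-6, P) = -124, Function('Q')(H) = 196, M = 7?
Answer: Rational(3, 113) ≈ 0.026549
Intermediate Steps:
P = Rational(62, 3) (P = Mul(Rational(-1, 6), -124) = Rational(62, 3) ≈ 20.667)
Function('p')(K) = Add(7, Mul(-8, K)) (Function('p')(K) = Add(Mul(K, -8), 7) = Add(Mul(-8, K), 7) = Add(7, Mul(-8, K)))
Pow(Add(Function('Q')(Add(-123, Mul(-1, 133))), Function('p')(P)), -1) = Pow(Add(196, Add(7, Mul(-8, Rational(62, 3)))), -1) = Pow(Add(196, Add(7, Rational(-496, 3))), -1) = Pow(Add(196, Rational(-475, 3)), -1) = Pow(Rational(113, 3), -1) = Rational(3, 113)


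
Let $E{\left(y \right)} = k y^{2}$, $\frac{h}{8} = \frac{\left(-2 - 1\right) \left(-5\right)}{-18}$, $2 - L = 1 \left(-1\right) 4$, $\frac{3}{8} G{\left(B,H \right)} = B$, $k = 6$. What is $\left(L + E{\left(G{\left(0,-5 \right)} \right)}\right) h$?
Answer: $-40$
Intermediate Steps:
$G{\left(B,H \right)} = \frac{8 B}{3}$
$L = 6$ ($L = 2 - 1 \left(-1\right) 4 = 2 - \left(-1\right) 4 = 2 - -4 = 2 + 4 = 6$)
$h = - \frac{20}{3}$ ($h = 8 \frac{\left(-2 - 1\right) \left(-5\right)}{-18} = 8 \left(-3\right) \left(-5\right) \left(- \frac{1}{18}\right) = 8 \cdot 15 \left(- \frac{1}{18}\right) = 8 \left(- \frac{5}{6}\right) = - \frac{20}{3} \approx -6.6667$)
$E{\left(y \right)} = 6 y^{2}$
$\left(L + E{\left(G{\left(0,-5 \right)} \right)}\right) h = \left(6 + 6 \left(\frac{8}{3} \cdot 0\right)^{2}\right) \left(- \frac{20}{3}\right) = \left(6 + 6 \cdot 0^{2}\right) \left(- \frac{20}{3}\right) = \left(6 + 6 \cdot 0\right) \left(- \frac{20}{3}\right) = \left(6 + 0\right) \left(- \frac{20}{3}\right) = 6 \left(- \frac{20}{3}\right) = -40$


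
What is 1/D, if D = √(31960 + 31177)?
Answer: √63137/63137 ≈ 0.0039798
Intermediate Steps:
D = √63137 ≈ 251.27
1/D = 1/(√63137) = √63137/63137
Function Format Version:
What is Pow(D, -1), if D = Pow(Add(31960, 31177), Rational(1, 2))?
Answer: Mul(Rational(1, 63137), Pow(63137, Rational(1, 2))) ≈ 0.0039798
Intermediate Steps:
D = Pow(63137, Rational(1, 2)) ≈ 251.27
Pow(D, -1) = Pow(Pow(63137, Rational(1, 2)), -1) = Mul(Rational(1, 63137), Pow(63137, Rational(1, 2)))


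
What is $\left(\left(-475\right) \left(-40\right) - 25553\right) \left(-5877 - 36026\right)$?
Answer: $274590359$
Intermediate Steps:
$\left(\left(-475\right) \left(-40\right) - 25553\right) \left(-5877 - 36026\right) = \left(19000 - 25553\right) \left(-41903\right) = \left(-6553\right) \left(-41903\right) = 274590359$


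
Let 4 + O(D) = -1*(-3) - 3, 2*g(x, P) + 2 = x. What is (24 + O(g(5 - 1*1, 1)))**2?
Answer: 400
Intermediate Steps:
g(x, P) = -1 + x/2
O(D) = -4 (O(D) = -4 + (-1*(-3) - 3) = -4 + (3 - 3) = -4 + 0 = -4)
(24 + O(g(5 - 1*1, 1)))**2 = (24 - 4)**2 = 20**2 = 400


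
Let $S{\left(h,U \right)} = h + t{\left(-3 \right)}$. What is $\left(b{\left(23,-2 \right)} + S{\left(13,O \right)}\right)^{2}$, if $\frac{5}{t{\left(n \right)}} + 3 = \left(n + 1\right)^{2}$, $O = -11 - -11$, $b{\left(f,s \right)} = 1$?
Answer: $361$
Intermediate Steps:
$O = 0$ ($O = -11 + 11 = 0$)
$t{\left(n \right)} = \frac{5}{-3 + \left(1 + n\right)^{2}}$ ($t{\left(n \right)} = \frac{5}{-3 + \left(n + 1\right)^{2}} = \frac{5}{-3 + \left(1 + n\right)^{2}}$)
$S{\left(h,U \right)} = 5 + h$ ($S{\left(h,U \right)} = h + \frac{5}{-3 + \left(1 - 3\right)^{2}} = h + \frac{5}{-3 + \left(-2\right)^{2}} = h + \frac{5}{-3 + 4} = h + \frac{5}{1} = h + 5 \cdot 1 = h + 5 = 5 + h$)
$\left(b{\left(23,-2 \right)} + S{\left(13,O \right)}\right)^{2} = \left(1 + \left(5 + 13\right)\right)^{2} = \left(1 + 18\right)^{2} = 19^{2} = 361$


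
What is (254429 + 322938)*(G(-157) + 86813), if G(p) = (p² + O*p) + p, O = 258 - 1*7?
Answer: 41511532566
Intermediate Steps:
O = 251 (O = 258 - 7 = 251)
G(p) = p² + 252*p (G(p) = (p² + 251*p) + p = p² + 252*p)
(254429 + 322938)*(G(-157) + 86813) = (254429 + 322938)*(-157*(252 - 157) + 86813) = 577367*(-157*95 + 86813) = 577367*(-14915 + 86813) = 577367*71898 = 41511532566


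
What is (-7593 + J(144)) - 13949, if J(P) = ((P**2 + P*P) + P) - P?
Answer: 19930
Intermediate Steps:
J(P) = 2*P**2 (J(P) = ((P**2 + P**2) + P) - P = (2*P**2 + P) - P = (P + 2*P**2) - P = 2*P**2)
(-7593 + J(144)) - 13949 = (-7593 + 2*144**2) - 13949 = (-7593 + 2*20736) - 13949 = (-7593 + 41472) - 13949 = 33879 - 13949 = 19930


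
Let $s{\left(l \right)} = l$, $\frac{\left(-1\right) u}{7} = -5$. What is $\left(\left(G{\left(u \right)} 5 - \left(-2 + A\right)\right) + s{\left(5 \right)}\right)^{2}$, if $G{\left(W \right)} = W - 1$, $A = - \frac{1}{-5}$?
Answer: $\frac{781456}{25} \approx 31258.0$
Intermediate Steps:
$u = 35$ ($u = \left(-7\right) \left(-5\right) = 35$)
$A = \frac{1}{5}$ ($A = \left(-1\right) \left(- \frac{1}{5}\right) = \frac{1}{5} \approx 0.2$)
$G{\left(W \right)} = -1 + W$ ($G{\left(W \right)} = W - 1 = -1 + W$)
$\left(\left(G{\left(u \right)} 5 - \left(-2 + A\right)\right) + s{\left(5 \right)}\right)^{2} = \left(\left(\left(-1 + 35\right) 5 + \left(2 - \frac{1}{5}\right)\right) + 5\right)^{2} = \left(\left(34 \cdot 5 + \left(2 - \frac{1}{5}\right)\right) + 5\right)^{2} = \left(\left(170 + \frac{9}{5}\right) + 5\right)^{2} = \left(\frac{859}{5} + 5\right)^{2} = \left(\frac{884}{5}\right)^{2} = \frac{781456}{25}$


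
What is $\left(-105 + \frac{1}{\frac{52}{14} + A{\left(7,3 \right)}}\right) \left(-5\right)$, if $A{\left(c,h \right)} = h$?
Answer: $\frac{24640}{47} \approx 524.25$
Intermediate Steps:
$\left(-105 + \frac{1}{\frac{52}{14} + A{\left(7,3 \right)}}\right) \left(-5\right) = \left(-105 + \frac{1}{\frac{52}{14} + 3}\right) \left(-5\right) = \left(-105 + \frac{1}{52 \cdot \frac{1}{14} + 3}\right) \left(-5\right) = \left(-105 + \frac{1}{\frac{26}{7} + 3}\right) \left(-5\right) = \left(-105 + \frac{1}{\frac{47}{7}}\right) \left(-5\right) = \left(-105 + \frac{7}{47}\right) \left(-5\right) = \left(- \frac{4928}{47}\right) \left(-5\right) = \frac{24640}{47}$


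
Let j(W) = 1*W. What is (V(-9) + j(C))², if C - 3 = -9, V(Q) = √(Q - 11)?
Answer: 16 - 24*I*√5 ≈ 16.0 - 53.666*I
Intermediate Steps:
V(Q) = √(-11 + Q)
C = -6 (C = 3 - 9 = -6)
j(W) = W
(V(-9) + j(C))² = (√(-11 - 9) - 6)² = (√(-20) - 6)² = (2*I*√5 - 6)² = (-6 + 2*I*√5)²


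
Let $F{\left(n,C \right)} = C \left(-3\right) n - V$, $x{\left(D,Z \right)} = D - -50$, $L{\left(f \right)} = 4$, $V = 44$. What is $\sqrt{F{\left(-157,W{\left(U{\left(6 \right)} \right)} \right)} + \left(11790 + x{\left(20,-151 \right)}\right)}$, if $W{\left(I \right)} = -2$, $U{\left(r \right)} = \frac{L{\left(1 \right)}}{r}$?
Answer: $\sqrt{10874} \approx 104.28$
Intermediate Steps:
$x{\left(D,Z \right)} = 50 + D$ ($x{\left(D,Z \right)} = D + 50 = 50 + D$)
$U{\left(r \right)} = \frac{4}{r}$
$F{\left(n,C \right)} = -44 - 3 C n$ ($F{\left(n,C \right)} = C \left(-3\right) n - 44 = - 3 C n - 44 = -44 - 3 C n$)
$\sqrt{F{\left(-157,W{\left(U{\left(6 \right)} \right)} \right)} + \left(11790 + x{\left(20,-151 \right)}\right)} = \sqrt{\left(-44 - \left(-6\right) \left(-157\right)\right) + \left(11790 + \left(50 + 20\right)\right)} = \sqrt{\left(-44 - 942\right) + \left(11790 + 70\right)} = \sqrt{-986 + 11860} = \sqrt{10874}$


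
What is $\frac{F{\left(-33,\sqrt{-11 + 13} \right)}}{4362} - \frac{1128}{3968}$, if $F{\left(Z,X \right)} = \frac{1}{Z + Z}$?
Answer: $- \frac{10148317}{35698608} \approx -0.28428$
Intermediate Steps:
$F{\left(Z,X \right)} = \frac{1}{2 Z}$
$\frac{F{\left(-33,\sqrt{-11 + 13} \right)}}{4362} - \frac{1128}{3968} = \frac{\frac{1}{2} \frac{1}{-33}}{4362} - \frac{1128}{3968} = \frac{1}{2} \left(- \frac{1}{33}\right) \frac{1}{4362} - \frac{141}{496} = \left(- \frac{1}{66}\right) \frac{1}{4362} - \frac{141}{496} = - \frac{1}{287892} - \frac{141}{496} = - \frac{10148317}{35698608}$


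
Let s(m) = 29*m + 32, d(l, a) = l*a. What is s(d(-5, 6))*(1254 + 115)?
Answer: -1147222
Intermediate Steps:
d(l, a) = a*l
s(m) = 32 + 29*m
s(d(-5, 6))*(1254 + 115) = (32 + 29*(6*(-5)))*(1254 + 115) = (32 + 29*(-30))*1369 = (32 - 870)*1369 = -838*1369 = -1147222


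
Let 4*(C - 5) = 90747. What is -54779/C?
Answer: -219116/90767 ≈ -2.4140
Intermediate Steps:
C = 90767/4 (C = 5 + (¼)*90747 = 5 + 90747/4 = 90767/4 ≈ 22692.)
-54779/C = -54779/90767/4 = -54779*4/90767 = -219116/90767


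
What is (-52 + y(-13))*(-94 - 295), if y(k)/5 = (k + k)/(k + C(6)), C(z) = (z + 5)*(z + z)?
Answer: 2457702/119 ≈ 20653.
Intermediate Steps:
C(z) = 2*z*(5 + z) (C(z) = (5 + z)*(2*z) = 2*z*(5 + z))
y(k) = 10*k/(132 + k) (y(k) = 5*((k + k)/(k + 2*6*(5 + 6))) = 5*((2*k)/(k + 2*6*11)) = 5*((2*k)/(k + 132)) = 5*((2*k)/(132 + k)) = 5*(2*k/(132 + k)) = 10*k/(132 + k))
(-52 + y(-13))*(-94 - 295) = (-52 + 10*(-13)/(132 - 13))*(-94 - 295) = (-52 + 10*(-13)/119)*(-389) = (-52 + 10*(-13)*(1/119))*(-389) = (-52 - 130/119)*(-389) = -6318/119*(-389) = 2457702/119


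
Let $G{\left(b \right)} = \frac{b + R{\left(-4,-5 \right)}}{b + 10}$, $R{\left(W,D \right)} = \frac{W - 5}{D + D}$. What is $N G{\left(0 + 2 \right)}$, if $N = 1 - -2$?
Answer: $\frac{29}{40} \approx 0.725$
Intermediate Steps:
$R{\left(W,D \right)} = \frac{-5 + W}{2 D}$
$G{\left(b \right)} = \frac{\frac{9}{10} + b}{10 + b}$ ($G{\left(b \right)} = \frac{b + \frac{-5 - 4}{2 \left(-5\right)}}{b + 10} = \frac{b + \frac{1}{2} \left(- \frac{1}{5}\right) \left(-9\right)}{10 + b} = \frac{b + \frac{9}{10}}{10 + b} = \frac{\frac{9}{10} + b}{10 + b}$)
$N = 3$ ($N = 1 + 2 = 3$)
$N G{\left(0 + 2 \right)} = 3 \frac{\frac{9}{10} + \left(0 + 2\right)}{10 + \left(0 + 2\right)} = 3 \frac{\frac{9}{10} + 2}{10 + 2} = 3 \cdot \frac{1}{12} \cdot \frac{29}{10} = 3 \cdot \frac{29}{120} = \frac{29}{40}$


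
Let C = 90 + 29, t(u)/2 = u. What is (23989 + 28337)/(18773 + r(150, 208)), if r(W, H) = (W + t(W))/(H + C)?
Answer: 5703534/2046407 ≈ 2.7871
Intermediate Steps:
t(u) = 2*u
C = 119
r(W, H) = 3*W/(119 + H) (r(W, H) = (W + 2*W)/(H + 119) = (3*W)/(119 + H) = 3*W/(119 + H))
(23989 + 28337)/(18773 + r(150, 208)) = (23989 + 28337)/(18773 + 3*150/(119 + 208)) = 52326/(18773 + 3*150/327) = 52326/(18773 + 3*150*(1/327)) = 52326/(18773 + 150/109) = 52326/(2046407/109) = 52326*(109/2046407) = 5703534/2046407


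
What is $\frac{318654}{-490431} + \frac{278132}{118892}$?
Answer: $\frac{8209928627}{4859026871} \approx 1.6896$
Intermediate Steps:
$\frac{318654}{-490431} + \frac{278132}{118892} = 318654 \left(- \frac{1}{490431}\right) + 278132 \cdot \frac{1}{118892} = - \frac{106218}{163477} + \frac{69533}{29723} = \frac{8209928627}{4859026871}$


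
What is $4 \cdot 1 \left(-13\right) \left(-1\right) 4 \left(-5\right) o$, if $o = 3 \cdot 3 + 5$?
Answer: $-14560$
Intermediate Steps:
$o = 14$ ($o = 9 + 5 = 14$)
$4 \cdot 1 \left(-13\right) \left(-1\right) 4 \left(-5\right) o = 4 \cdot 1 \left(-13\right) \left(-1\right) 4 \left(-5\right) 14 = 4 \left(-13\right) \left(\left(-4\right) \left(-5\right)\right) 14 = \left(-52\right) 20 \cdot 14 = \left(-1040\right) 14 = -14560$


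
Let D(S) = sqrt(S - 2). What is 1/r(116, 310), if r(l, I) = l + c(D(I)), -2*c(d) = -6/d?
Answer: 35728/4144439 - 6*sqrt(77)/4144439 ≈ 0.0086080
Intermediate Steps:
D(S) = sqrt(-2 + S)
c(d) = 3/d (c(d) = -(-3)/d = 3/d)
r(l, I) = l + 3/sqrt(-2 + I) (r(l, I) = l + 3/(sqrt(-2 + I)) = l + 3/sqrt(-2 + I))
1/r(116, 310) = 1/(116 + 3/sqrt(-2 + 310)) = 1/(116 + 3/sqrt(308)) = 1/(116 + 3*(sqrt(77)/154)) = 1/(116 + 3*sqrt(77)/154)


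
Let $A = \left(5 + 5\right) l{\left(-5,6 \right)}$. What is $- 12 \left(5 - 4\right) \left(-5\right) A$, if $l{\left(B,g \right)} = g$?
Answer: $3600$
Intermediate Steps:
$A = 60$ ($A = \left(5 + 5\right) 6 = 10 \cdot 6 = 60$)
$- 12 \left(5 - 4\right) \left(-5\right) A = - 12 \left(5 - 4\right) \left(-5\right) 60 = - 12 \cdot 1 \left(-5\right) 60 = \left(-12\right) \left(-5\right) 60 = 60 \cdot 60 = 3600$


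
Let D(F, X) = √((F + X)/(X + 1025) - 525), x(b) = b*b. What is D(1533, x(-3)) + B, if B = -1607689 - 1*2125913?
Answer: -3733602 + I*√139928118/517 ≈ -3.7336e+6 + 22.88*I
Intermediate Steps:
x(b) = b²
D(F, X) = √(-525 + (F + X)/(1025 + X)) (D(F, X) = √((F + X)/(1025 + X) - 525) = √(-525 + (F + X)/(1025 + X)))
B = -3733602 (B = -1607689 - 2125913 = -3733602)
D(1533, x(-3)) + B = √((-538125 + 1533 - 524*(-3)²)/(1025 + (-3)²)) - 3733602 = √((-538125 + 1533 - 524*9)/(1025 + 9)) - 3733602 = √((-538125 + 1533 - 4716)/1034) - 3733602 = √((1/1034)*(-541308)) - 3733602 = √(-270654/517) - 3733602 = I*√139928118/517 - 3733602 = -3733602 + I*√139928118/517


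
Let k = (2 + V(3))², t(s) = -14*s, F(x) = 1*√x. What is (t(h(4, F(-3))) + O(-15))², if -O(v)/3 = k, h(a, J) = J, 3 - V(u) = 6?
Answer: -579 + 84*I*√3 ≈ -579.0 + 145.49*I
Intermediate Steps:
F(x) = √x
V(u) = -3 (V(u) = 3 - 1*6 = 3 - 6 = -3)
k = 1 (k = (2 - 3)² = (-1)² = 1)
O(v) = -3 (O(v) = -3*1 = -3)
(t(h(4, F(-3))) + O(-15))² = (-14*I*√3 - 3)² = (-3 - 14*I*√3)²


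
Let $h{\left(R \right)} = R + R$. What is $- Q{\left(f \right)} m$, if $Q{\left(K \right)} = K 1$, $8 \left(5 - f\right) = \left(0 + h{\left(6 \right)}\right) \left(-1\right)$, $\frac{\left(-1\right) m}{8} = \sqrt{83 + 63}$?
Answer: $52 \sqrt{146} \approx 628.32$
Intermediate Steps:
$h{\left(R \right)} = 2 R$
$m = - 8 \sqrt{146}$ ($m = - 8 \sqrt{83 + 63} = - 8 \sqrt{146} \approx -96.664$)
$f = \frac{13}{2}$ ($f = 5 - \frac{\left(0 + 2 \cdot 6\right) \left(-1\right)}{8} = 5 - \frac{\left(0 + 12\right) \left(-1\right)}{8} = 5 - \frac{12 \left(-1\right)}{8} = 5 - - \frac{3}{2} = 5 + \frac{3}{2} = \frac{13}{2} \approx 6.5$)
$Q{\left(K \right)} = K$
$- Q{\left(f \right)} m = \left(-1\right) \frac{13}{2} \left(- 8 \sqrt{146}\right) = - \frac{13 \left(- 8 \sqrt{146}\right)}{2} = 52 \sqrt{146}$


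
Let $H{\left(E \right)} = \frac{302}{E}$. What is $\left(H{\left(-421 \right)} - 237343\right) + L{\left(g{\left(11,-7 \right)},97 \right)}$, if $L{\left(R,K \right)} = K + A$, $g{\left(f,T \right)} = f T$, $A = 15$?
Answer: $- \frac{99874553}{421} \approx -2.3723 \cdot 10^{5}$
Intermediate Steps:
$g{\left(f,T \right)} = T f$
$L{\left(R,K \right)} = 15 + K$ ($L{\left(R,K \right)} = K + 15 = 15 + K$)
$\left(H{\left(-421 \right)} - 237343\right) + L{\left(g{\left(11,-7 \right)},97 \right)} = \left(\frac{302}{-421} - 237343\right) + \left(15 + 97\right) = \left(302 \left(- \frac{1}{421}\right) - 237343\right) + 112 = \left(- \frac{302}{421} - 237343\right) + 112 = - \frac{99921705}{421} + 112 = - \frac{99874553}{421}$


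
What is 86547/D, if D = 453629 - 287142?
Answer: 86547/166487 ≈ 0.51984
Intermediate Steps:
D = 166487
86547/D = 86547/166487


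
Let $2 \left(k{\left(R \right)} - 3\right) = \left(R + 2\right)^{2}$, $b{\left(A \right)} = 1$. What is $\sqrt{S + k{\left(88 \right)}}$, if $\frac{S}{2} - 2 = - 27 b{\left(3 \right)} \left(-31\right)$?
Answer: $\sqrt{5731} \approx 75.703$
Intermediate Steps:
$S = 1678$ ($S = 4 + 2 \left(-27\right) 1 \left(-31\right) = 4 + 2 \left(\left(-27\right) \left(-31\right)\right) = 4 + 2 \cdot 837 = 4 + 1674 = 1678$)
$k{\left(R \right)} = 3 + \frac{\left(2 + R\right)^{2}}{2}$ ($k{\left(R \right)} = 3 + \frac{\left(R + 2\right)^{2}}{2} = 3 + \frac{\left(2 + R\right)^{2}}{2}$)
$\sqrt{S + k{\left(88 \right)}} = \sqrt{1678 + \left(3 + \frac{\left(2 + 88\right)^{2}}{2}\right)} = \sqrt{1678 + \left(3 + \frac{90^{2}}{2}\right)} = \sqrt{1678 + \left(3 + \frac{1}{2} \cdot 8100\right)} = \sqrt{1678 + \left(3 + 4050\right)} = \sqrt{1678 + 4053} = \sqrt{5731}$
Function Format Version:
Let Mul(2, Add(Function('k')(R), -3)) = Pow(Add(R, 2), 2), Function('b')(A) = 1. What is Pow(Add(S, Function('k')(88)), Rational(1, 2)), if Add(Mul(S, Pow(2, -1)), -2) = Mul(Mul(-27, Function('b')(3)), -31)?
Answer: Pow(5731, Rational(1, 2)) ≈ 75.703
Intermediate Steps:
S = 1678 (S = Add(4, Mul(2, Mul(Mul(-27, 1), -31))) = Add(4, Mul(2, Mul(-27, -31))) = Add(4, Mul(2, 837)) = Add(4, 1674) = 1678)
Function('k')(R) = Add(3, Mul(Rational(1, 2), Pow(Add(2, R), 2))) (Function('k')(R) = Add(3, Mul(Rational(1, 2), Pow(Add(R, 2), 2))) = Add(3, Mul(Rational(1, 2), Pow(Add(2, R), 2))))
Pow(Add(S, Function('k')(88)), Rational(1, 2)) = Pow(Add(1678, Add(3, Mul(Rational(1, 2), Pow(Add(2, 88), 2)))), Rational(1, 2)) = Pow(Add(1678, Add(3, Mul(Rational(1, 2), Pow(90, 2)))), Rational(1, 2)) = Pow(Add(1678, Add(3, Mul(Rational(1, 2), 8100))), Rational(1, 2)) = Pow(Add(1678, Add(3, 4050)), Rational(1, 2)) = Pow(Add(1678, 4053), Rational(1, 2)) = Pow(5731, Rational(1, 2))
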